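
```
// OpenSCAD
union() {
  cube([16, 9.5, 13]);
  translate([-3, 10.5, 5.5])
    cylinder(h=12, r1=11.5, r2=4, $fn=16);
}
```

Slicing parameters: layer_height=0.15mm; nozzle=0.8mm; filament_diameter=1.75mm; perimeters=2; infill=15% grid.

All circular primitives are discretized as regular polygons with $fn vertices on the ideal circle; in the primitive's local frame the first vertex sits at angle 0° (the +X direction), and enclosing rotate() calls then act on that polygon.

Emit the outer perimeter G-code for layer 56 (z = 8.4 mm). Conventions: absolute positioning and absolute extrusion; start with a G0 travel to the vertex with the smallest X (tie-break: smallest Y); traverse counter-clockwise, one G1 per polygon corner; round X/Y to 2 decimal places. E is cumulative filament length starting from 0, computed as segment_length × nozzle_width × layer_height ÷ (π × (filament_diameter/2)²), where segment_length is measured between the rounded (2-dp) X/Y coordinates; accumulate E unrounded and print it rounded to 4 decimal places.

At z = 8.4 mm: the cube (footprint 16×9.5) is included at this height; the cone at (-3, 10.5) contributes a regular 16-gon of circumradius 9.688 (interpolated between r1=11.5 and r2=4 at t=0.242); Merging all regions: the regions partially overlap (shared area 37.07 mm²), so overlapping operands fuse into one piece — 1 connected region. The outline is a single polygon with 18 vertices. Extrusion per mm of travel: 0.8 × 0.15 / (π × 0.875²) = 0.049890. Accumulating E over each segment gives final E = 4.2837.

G0 X-12.69 Y10.50 Z8.40
G1 X-11.95 Y6.79 E0.1887
G1 X-9.85 Y3.65 E0.3772
G1 X-6.71 Y1.55 E0.5657
G1 X-3.00 Y0.81 E0.7544
G1 X0.00 Y1.41 E0.9070
G1 X0.00 Y0.00 E0.9774
G1 X16.00 Y0.00 E1.7756
G1 X16.00 Y9.50 E2.2496
G1 X6.49 Y9.50 E2.7240
G1 X6.69 Y10.50 E2.7749
G1 X5.95 Y14.21 E2.9637
G1 X3.85 Y17.35 E3.1521
G1 X0.71 Y19.45 E3.3406
G1 X-3.00 Y20.19 E3.5293
G1 X-6.71 Y19.45 E3.7181
G1 X-9.85 Y17.35 E3.9065
G1 X-11.95 Y14.21 E4.0950
G1 X-12.69 Y10.50 E4.2837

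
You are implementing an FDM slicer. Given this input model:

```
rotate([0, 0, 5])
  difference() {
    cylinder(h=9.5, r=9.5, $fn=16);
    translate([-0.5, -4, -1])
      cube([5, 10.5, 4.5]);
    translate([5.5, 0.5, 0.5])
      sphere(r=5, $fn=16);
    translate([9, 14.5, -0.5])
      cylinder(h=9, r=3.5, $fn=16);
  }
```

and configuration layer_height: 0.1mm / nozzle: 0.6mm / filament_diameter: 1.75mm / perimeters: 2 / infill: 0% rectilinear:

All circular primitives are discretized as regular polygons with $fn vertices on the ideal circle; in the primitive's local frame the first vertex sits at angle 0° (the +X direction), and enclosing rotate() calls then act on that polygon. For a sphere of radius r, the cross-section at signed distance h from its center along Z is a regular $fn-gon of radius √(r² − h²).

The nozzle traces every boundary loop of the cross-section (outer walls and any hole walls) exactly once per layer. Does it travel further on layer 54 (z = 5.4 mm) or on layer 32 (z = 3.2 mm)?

layer 32 (z = 3.2 mm)

Layer 54 (z = 5.4): the r=9.5 cylinder contributes a regular 16-gon of circumradius 9.5 (perimeter = 2·16·9.500·sin(180°/16) = 59.31 mm); the cube at (-0.5, -4) is absent (z outside [-1, 3.5]); the sphere at (5.5, 0.5): section is a regular 16-gon, circumradius = √(r²−h²) = √(5²−4.9²) = 0.995 (perimeter = 2·16·0.995·sin(180°/16) = 6.21 mm); the r=3.5 cylinder at (9, 14.5) contributes a regular 16-gon of circumradius 3.5 (perimeter = 2·16·3.500·sin(180°/16) = 21.85 mm); Taking the first minus the rest: starting from the r=9.5 cylinder, the r=5 sphere at (5.5, 0.5) lies wholly inside it (removes its full 3.03 mm² and its 6.21 mm outline becomes a hole wall); the r=3.5 cylinder at (9, 14.5) misses the remaining region (no effect) — boundary (outer + 1 inner loop) = 65.52 mm; (rotated 5° about Z; rotation is an isometry so areas/perimeters/island counts are preserved). So its perimeter = 65.52 mm. Layer 32 (z = 3.2): the r=9.5 cylinder contributes a regular 16-gon of circumradius 9.5 (perimeter = 2·16·9.500·sin(180°/16) = 59.31 mm); the cube at (-0.5, -4) (footprint 5×10.5) is included at this height (perimeter 31.00 mm); the r=5 sphere at (5.5, 0.5) contributes a regular 16-gon of circumradius √(5²−2.7²) = 4.208 (perimeter = 2·16·4.208·sin(180°/16) = 26.27 mm); the cylinder at (9, 14.5): section is a regular 16-gon, circumradius r=3.5 (perimeter = 2·16·3.500·sin(180°/16) = 21.85 mm); Subtracting the remaining from the first: starting from the r=9.5 cylinder, the 5×10.5 cube at (-0.5, -4) lies wholly inside it (removes its full 52.50 mm² and its 31.00 mm outline becomes a hole wall); the r=5 sphere at (5.5, 0.5) partially overlaps it — only the 34.49 mm² overlap (of its 54.22 mm²) is removed, clipping the outline; the r=3.5 cylinder at (9, 14.5) misses the remaining region (no effect) — boundary = 88.92 mm; (whole slice rotated 5° about Z — lengths, areas and connectivity unchanged). So its perimeter = 88.92 mm. Layer 32 is larger (88.92 vs 65.52 mm).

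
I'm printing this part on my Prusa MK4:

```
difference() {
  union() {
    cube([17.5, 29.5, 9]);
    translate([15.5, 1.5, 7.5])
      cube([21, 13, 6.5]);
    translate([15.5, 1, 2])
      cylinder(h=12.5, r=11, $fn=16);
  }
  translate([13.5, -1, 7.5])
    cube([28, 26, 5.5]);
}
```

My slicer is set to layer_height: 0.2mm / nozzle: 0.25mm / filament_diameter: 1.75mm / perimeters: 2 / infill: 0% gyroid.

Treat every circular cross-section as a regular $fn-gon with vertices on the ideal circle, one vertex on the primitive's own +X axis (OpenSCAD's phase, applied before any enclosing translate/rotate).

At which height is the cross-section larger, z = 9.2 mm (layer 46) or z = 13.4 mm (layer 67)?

layer 67 (z = 13.4 mm)

Layer 46 (z = 9.2): the cube does not reach this height (z outside [0, 9]); the cube at (15.5, 1.5) (footprint 21×13) is included at this height (area 273.00 mm²); the cylinder at (15.5, 1): section is a regular 16-gon, circumradius r=11 (area = (16/2)·11.000²·sin(360°/16) = 370.44 mm²); Combining (union): the regions partially overlap — summed areas 643.44 mm² minus the doubly-counted overlap 87.13 mm² gives 556.30 mm² — area = 556.30 mm²; the cube at (13.5, -1) is present — its section is the full 28×26 rectangle (area 728.00 mm²); Subtracting the remaining from the first: starting from that combined region (556.30 mm²), the 28×26 cube at (13.5, -1) partially overlaps it — only the 325.68 mm² overlap (of its 728.00 mm²) is removed, clipping the outline — area = 230.62 mm². So its area = 230.62 mm². Layer 67 (z = 13.4): the cube is absent (z outside [0, 9]); the 21×13 cube at (15.5, 1.5) contributes its full rectangle (area 273.00 mm²); the r=11 cylinder at (15.5, 1) contributes a regular 16-gon of circumradius 11 (area = (16/2)·11.000²·sin(360°/16) = 370.44 mm²); Merging all regions: the regions partially overlap — summed areas 643.44 mm² minus the doubly-counted overlap 87.13 mm² gives 556.30 mm² — area = 556.30 mm²; the cube at (13.5, -1) is absent (z outside [7.5, 13]); After the difference (first − rest): none of the subtracted shapes is present at this height, so the result so far is unchanged — area = 556.30 mm². So its area = 556.30 mm². Layer 67 is larger (556.30 vs 230.62 mm²).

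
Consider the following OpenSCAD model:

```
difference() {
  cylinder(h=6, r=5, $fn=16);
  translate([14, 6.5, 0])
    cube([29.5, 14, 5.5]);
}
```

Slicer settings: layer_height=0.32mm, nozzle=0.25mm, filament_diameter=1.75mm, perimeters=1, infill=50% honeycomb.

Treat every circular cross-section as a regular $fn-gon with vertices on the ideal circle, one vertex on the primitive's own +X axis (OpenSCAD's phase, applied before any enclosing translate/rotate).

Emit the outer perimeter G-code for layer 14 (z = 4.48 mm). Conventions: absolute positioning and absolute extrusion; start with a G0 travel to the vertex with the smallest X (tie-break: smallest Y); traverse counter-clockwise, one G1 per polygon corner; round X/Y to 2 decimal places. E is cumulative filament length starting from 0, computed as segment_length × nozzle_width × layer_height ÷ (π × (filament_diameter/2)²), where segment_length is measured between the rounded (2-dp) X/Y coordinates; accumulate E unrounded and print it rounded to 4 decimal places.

G0 X-5.00 Y0.00 Z4.48
G1 X-4.62 Y-1.91 E0.0648
G1 X-3.54 Y-3.54 E0.1298
G1 X-1.91 Y-4.62 E0.1948
G1 X0.00 Y-5.00 E0.2596
G1 X1.91 Y-4.62 E0.3244
G1 X3.54 Y-3.54 E0.3894
G1 X4.62 Y-1.91 E0.4545
G1 X5.00 Y0.00 E0.5192
G1 X4.62 Y1.91 E0.5840
G1 X3.54 Y3.54 E0.6490
G1 X1.91 Y4.62 E0.7141
G1 X0.00 Y5.00 E0.7788
G1 X-1.91 Y4.62 E0.8436
G1 X-3.54 Y3.54 E0.9086
G1 X-4.62 Y1.91 E0.9737
G1 X-5.00 Y0.00 E1.0385

At z = 4.48 mm: the r=5 cylinder contributes a regular 16-gon of circumradius 5; the 29.5×14 cube at (14, 6.5) contributes its full rectangle; Taking the first minus the rest: starting from the r=5 cylinder, the 29.5×14 cube at (14, 6.5) misses the remaining region (no effect) — 1 connected region. The outline is a single polygon with 16 vertices. Extrusion per mm of travel: 0.25 × 0.32 / (π × 0.875²) = 0.033260. Accumulating E over each segment gives final E = 1.0385.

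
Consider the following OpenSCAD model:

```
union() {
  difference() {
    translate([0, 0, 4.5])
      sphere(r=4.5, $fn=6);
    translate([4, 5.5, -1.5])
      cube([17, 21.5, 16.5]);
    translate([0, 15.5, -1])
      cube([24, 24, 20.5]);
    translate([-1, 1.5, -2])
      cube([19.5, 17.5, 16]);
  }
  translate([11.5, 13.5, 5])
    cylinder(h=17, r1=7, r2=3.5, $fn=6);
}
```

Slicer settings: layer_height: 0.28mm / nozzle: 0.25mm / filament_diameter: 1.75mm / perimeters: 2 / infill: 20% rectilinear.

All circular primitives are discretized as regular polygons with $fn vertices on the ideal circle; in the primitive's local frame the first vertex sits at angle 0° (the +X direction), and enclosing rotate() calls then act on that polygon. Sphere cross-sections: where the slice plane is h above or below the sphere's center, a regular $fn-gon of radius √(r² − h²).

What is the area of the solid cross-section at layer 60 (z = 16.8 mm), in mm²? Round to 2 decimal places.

At z = 16.8 mm: the sphere is not intersected at this z (|z−center|=12.300 > r=4.5); the cube at (4, 5.5) is absent (z outside [-1.5, 15]); the 24×24 cube at (0, 15.5) contributes its full rectangle (area 576.00 mm²); the cube at (-1, 1.5) does not reach this height (z outside [-2, 14]); After the difference (first − rest): the first operand is absent here, so nothing remains; the cone at (11.5, 13.5) (r1=7→r2=3.5) has section circumradius 4.571 here — a regular 6-gon (area = (6/2)·4.571²·sin(360°/6) = 54.27 mm²); Merging all regions: only the cone at (11.5, 13.5) is present, so the union is just that shape — area = 54.27 mm². Overall, the cross-section is a single solid region. Net area = 54.27 mm².

54.27 mm²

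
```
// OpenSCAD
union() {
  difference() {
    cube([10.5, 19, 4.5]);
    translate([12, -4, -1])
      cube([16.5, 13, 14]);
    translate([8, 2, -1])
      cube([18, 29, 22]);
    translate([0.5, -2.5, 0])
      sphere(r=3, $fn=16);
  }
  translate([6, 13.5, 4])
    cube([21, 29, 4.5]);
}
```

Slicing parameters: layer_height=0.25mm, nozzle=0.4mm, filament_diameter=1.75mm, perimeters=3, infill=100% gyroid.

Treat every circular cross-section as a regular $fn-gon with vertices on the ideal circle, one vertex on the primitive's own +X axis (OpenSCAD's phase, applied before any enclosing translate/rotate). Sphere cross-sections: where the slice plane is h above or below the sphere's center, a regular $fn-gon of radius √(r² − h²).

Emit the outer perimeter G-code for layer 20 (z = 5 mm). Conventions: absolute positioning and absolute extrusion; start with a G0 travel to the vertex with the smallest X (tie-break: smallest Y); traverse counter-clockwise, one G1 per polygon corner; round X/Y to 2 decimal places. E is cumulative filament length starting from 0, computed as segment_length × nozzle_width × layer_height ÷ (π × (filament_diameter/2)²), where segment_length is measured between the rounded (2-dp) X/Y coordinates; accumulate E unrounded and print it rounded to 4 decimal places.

At z = 5 mm: the cube is absent (z outside [0, 4.5]); the cube at (12, -4) (footprint 16.5×13) is included at this height; the cube at (8, 2) (footprint 18×29) is included at this height; the sphere at (0.5, -2.5) does not reach this height (|z−center|=5.000 > r=3); Taking the first minus the rest: the first operand is absent here, so nothing remains; the cube at (6, 13.5) (footprint 21×29) is included at this height; Merging all regions: only the 21×29 cube at (6, 13.5) is present, so the union is just that shape — 1 connected region. The outline is a single polygon with 4 vertices. Extrusion per mm of travel: 0.4 × 0.25 / (π × 0.875²) = 0.041575. Accumulating E over each segment gives final E = 4.1575.

G0 X6.00 Y13.50 Z5.00
G1 X27.00 Y13.50 E0.8731
G1 X27.00 Y42.50 E2.0788
G1 X6.00 Y42.50 E2.9518
G1 X6.00 Y13.50 E4.1575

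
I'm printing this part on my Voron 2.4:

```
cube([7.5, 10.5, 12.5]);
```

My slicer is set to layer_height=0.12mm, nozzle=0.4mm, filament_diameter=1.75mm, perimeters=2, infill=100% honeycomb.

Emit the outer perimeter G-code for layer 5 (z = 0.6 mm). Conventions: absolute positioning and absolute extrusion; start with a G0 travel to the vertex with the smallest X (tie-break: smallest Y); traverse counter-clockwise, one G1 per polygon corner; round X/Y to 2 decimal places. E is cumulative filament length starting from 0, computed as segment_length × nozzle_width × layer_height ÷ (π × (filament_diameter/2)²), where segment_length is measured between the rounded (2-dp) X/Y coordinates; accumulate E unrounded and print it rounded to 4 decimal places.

G0 X0.00 Y0.00 Z0.60
G1 X7.50 Y0.00 E0.1497
G1 X7.50 Y10.50 E0.3592
G1 X0.00 Y10.50 E0.5089
G1 X0.00 Y0.00 E0.7184

At z = 0.6 mm: the cube is present — its section is the full 7.5×10.5 rectangle. The outline is a single polygon with 4 vertices. Extrusion per mm of travel: 0.4 × 0.12 / (π × 0.875²) = 0.019956. Accumulating E over each segment gives final E = 0.7184.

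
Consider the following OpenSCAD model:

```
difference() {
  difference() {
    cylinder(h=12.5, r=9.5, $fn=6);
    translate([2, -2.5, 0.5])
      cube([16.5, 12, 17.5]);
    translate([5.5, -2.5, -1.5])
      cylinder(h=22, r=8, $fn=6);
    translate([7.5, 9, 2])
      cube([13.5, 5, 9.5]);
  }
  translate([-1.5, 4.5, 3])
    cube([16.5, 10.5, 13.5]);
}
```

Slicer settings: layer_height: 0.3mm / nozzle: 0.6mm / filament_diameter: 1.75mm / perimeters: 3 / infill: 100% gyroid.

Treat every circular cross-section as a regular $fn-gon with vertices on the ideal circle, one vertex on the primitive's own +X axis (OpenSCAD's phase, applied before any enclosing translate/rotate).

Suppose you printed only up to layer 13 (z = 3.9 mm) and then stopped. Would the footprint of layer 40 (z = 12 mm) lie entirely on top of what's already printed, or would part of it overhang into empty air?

entirely on top

Compare the two slices. At z = 3.9: the r=9.5 cylinder contributes a regular 6-gon of circumradius 9.5 (area = (6/2)·9.500²·sin(360°/6) = 234.48 mm²); the cube at (2, -2.5) is present — its section is the full 16.5×12 rectangle (area 198.00 mm²); the cylinder at (5.5, -2.5): section is a regular 6-gon, circumradius r=8 (area = (6/2)·8.000²·sin(360°/6) = 166.28 mm²); the cube at (7.5, 9) is present — its section is the full 13.5×5 rectangle (area 67.50 mm²); Subtracting the remaining from the first: starting from the r=9.5 cylinder (234.48 mm²), the 16.5×12 cube at (2, -2.5) partially overlaps it — only the 59.11 mm² overlap (of its 198.00 mm²) is removed, clipping the outline; the r=8 cylinder at (5.5, -2.5) partially overlaps it — only the 58.84 mm² overlap (of its 166.28 mm²) is removed, clipping the outline; the 13.5×5 cube at (7.5, 9) misses the remaining region (no effect) — area = 116.52 mm²; the cube at (-1.5, 4.5) (footprint 16.5×10.5) is included at this height (area 173.25 mm²); After the difference (first − rest): starting from the result so far (116.52 mm²), the 16.5×10.5 cube at (-1.5, 4.5) partially overlaps it — only the 13.05 mm² overlap (of its 173.25 mm²) is removed, clipping the outline — area = 103.48 mm². At z = 12: the r=9.5 cylinder contributes a regular 6-gon of circumradius 9.5 (area = (6/2)·9.500²·sin(360°/6) = 234.48 mm²); the 16.5×12 cube at (2, -2.5) contributes its full rectangle (area 198.00 mm²); the cylinder at (5.5, -2.5): section is a regular 6-gon, circumradius r=8 (area = (6/2)·8.000²·sin(360°/6) = 166.28 mm²); the cube at (7.5, 9) does not reach this height (z outside [2, 11.5]); After the difference (first − rest): starting from the r=9.5 cylinder (234.48 mm²), the 16.5×12 cube at (2, -2.5) partially overlaps it — only the 59.11 mm² overlap (of its 198.00 mm²) is removed, clipping the outline; the r=8 cylinder at (5.5, -2.5) partially overlaps it — only the 58.84 mm² overlap (of its 166.28 mm²) is removed, clipping the outline — area = 116.52 mm²; the cube at (-1.5, 4.5) is present — its section is the full 16.5×10.5 rectangle (area 173.25 mm²); Subtracting the remaining from the first: starting from that combined region (116.52 mm²), the 16.5×10.5 cube at (-1.5, 4.5) partially overlaps it — only the 13.05 mm² overlap (of its 173.25 mm²) is removed, clipping the outline — area = 103.48 mm². Checking containment: the cross-section at z = 12 is a subset of the cross-section at z = 3.9.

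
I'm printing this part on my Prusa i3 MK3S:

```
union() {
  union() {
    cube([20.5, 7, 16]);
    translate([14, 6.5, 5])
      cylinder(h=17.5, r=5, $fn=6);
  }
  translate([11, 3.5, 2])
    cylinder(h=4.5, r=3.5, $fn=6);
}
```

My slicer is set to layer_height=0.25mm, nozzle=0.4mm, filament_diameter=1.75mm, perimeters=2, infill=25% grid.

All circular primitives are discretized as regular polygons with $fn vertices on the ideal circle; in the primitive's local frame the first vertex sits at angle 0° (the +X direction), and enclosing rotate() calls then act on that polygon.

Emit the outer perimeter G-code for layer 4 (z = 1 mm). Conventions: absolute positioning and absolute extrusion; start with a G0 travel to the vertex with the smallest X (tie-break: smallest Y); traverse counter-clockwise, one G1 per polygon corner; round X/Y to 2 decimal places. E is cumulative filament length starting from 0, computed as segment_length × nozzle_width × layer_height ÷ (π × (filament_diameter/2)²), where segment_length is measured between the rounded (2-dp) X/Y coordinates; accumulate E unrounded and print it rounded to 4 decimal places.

At z = 1 mm: the cube (footprint 20.5×7) is included at this height; the cylinder at (14, 6.5) is not intersected at this z (z outside [5, 22.5]); Combining (union): only the 20.5×7 cube is present, so the union is just that shape — 1 connected region; the cylinder at (11, 3.5) is not intersected at this z (z outside [2, 6.5]); Taking the union: only that combined region is present, so the union is just that shape — 1 connected region. The outline is a single polygon with 4 vertices. Extrusion per mm of travel: 0.4 × 0.25 / (π × 0.875²) = 0.041575. Accumulating E over each segment gives final E = 2.2866.

G0 X0.00 Y0.00 Z1.00
G1 X20.50 Y0.00 E0.8523
G1 X20.50 Y7.00 E1.1433
G1 X0.00 Y7.00 E1.9956
G1 X0.00 Y0.00 E2.2866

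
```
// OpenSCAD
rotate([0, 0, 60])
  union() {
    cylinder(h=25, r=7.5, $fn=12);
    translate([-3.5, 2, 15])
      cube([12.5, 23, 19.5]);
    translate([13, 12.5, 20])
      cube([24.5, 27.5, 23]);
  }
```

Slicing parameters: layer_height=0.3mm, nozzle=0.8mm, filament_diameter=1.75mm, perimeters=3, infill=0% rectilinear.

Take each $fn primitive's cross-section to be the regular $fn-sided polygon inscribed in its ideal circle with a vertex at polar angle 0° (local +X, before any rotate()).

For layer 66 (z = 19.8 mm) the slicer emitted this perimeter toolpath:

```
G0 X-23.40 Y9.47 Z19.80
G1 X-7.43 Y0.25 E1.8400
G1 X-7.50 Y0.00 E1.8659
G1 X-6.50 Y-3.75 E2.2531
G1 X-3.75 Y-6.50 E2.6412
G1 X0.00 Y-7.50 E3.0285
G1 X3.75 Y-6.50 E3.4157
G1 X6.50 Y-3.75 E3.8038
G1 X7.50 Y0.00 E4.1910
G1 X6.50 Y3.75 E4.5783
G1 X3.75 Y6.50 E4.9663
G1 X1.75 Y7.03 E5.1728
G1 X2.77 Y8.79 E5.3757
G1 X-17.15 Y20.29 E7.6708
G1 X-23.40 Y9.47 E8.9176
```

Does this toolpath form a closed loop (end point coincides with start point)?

yes

Start point (G0): (-23.40, 9.47). End point (last G1): the path returns to the start — closed.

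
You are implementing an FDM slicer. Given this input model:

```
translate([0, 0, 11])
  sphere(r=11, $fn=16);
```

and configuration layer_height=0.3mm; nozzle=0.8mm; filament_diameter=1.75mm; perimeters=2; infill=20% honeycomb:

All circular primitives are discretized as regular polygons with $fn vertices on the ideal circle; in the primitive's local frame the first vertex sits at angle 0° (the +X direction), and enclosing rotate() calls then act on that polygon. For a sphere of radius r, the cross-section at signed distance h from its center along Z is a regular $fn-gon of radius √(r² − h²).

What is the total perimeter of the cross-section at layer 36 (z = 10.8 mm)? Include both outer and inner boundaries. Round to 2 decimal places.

At z = 10.8 mm: the r=11 sphere slices to a regular 16-gon of circumradius 10.998 (√(r²−h²) with h=0.2 from center) (perimeter = 2·16·10.998·sin(180°/16) = 68.66 mm). Overall, the cross-section is a single solid region. Total boundary length (outer) = 68.66 mm.

68.66 mm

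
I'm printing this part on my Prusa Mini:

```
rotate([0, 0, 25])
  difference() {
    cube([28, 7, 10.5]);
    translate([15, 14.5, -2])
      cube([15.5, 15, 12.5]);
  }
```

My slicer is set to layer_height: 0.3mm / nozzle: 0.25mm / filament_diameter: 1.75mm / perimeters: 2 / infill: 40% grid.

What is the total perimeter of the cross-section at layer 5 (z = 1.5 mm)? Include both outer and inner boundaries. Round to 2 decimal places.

70.00 mm

At z = 1.5 mm: the cube is present — its section is the full 28×7 rectangle (perimeter 70.00 mm); the cube at (15, 14.5) (footprint 15.5×15) is included at this height (perimeter 61.00 mm); Subtracting the remaining from the first: starting from the 28×7 cube, the 15.5×15 cube at (15, 14.5) misses the remaining region (no effect) — boundary = 70.00 mm; (whole slice rotated 25° about Z — lengths, areas and connectivity unchanged). Overall, the cross-section is a single solid region. Total boundary length (outer) = 70.00 mm.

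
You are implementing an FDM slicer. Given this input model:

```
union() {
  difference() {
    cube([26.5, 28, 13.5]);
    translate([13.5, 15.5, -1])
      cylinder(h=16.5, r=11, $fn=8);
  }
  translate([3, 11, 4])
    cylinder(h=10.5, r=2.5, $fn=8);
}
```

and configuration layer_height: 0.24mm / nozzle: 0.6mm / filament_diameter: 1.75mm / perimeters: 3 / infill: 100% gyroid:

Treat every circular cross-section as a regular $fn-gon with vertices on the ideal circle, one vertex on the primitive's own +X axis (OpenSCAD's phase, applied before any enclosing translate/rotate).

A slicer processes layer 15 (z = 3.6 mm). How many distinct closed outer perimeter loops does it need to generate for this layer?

1

At z = 3.6 mm: the cube (footprint 26.5×28) is included at this height; the cylinder at (13.5, 15.5): section is a regular 8-gon, circumradius r=11; Subtracting the remaining from the first: starting from the 26.5×28 cube, the r=11 cylinder at (13.5, 15.5) lies wholly inside it (removes its full 342.24 mm² and its 67.35 mm outline becomes a hole wall) — 1 connected region with 1 hole; the cylinder at (3, 11) does not reach this height (z outside [4, 14.5]); Taking the union: only the result so far is present, so the union is just that shape — 1 connected region with 1 hole. The result has 1 disconnected region.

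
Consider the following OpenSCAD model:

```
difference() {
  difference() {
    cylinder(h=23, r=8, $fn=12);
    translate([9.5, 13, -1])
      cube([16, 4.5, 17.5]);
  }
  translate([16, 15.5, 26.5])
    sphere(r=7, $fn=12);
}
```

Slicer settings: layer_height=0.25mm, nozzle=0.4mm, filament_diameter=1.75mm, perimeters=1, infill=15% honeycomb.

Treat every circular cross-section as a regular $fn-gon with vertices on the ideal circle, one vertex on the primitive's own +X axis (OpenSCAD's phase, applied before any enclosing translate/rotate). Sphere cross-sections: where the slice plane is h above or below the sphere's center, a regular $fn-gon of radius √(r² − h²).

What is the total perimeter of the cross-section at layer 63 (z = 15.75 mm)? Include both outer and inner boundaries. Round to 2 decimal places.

49.69 mm

At z = 15.75 mm: the r=8 cylinder contributes a regular 12-gon of circumradius 8 (perimeter = 2·12·8.000·sin(180°/12) = 49.69 mm); the 16×4.5 cube at (9.5, 13) contributes its full rectangle (perimeter 41.00 mm); Subtracting the remaining from the first: starting from the r=8 cylinder, the 16×4.5 cube at (9.5, 13) misses the remaining region (no effect) — boundary = 49.69 mm; the sphere at (16, 15.5) is absent (|z−center|=10.750 > r=7); Subtracting the remaining from the first: none of the subtracted shapes is present at this height, so that combined region is unchanged — boundary = 49.69 mm. Overall, the cross-section is a single solid region. Total boundary length (outer) = 49.69 mm.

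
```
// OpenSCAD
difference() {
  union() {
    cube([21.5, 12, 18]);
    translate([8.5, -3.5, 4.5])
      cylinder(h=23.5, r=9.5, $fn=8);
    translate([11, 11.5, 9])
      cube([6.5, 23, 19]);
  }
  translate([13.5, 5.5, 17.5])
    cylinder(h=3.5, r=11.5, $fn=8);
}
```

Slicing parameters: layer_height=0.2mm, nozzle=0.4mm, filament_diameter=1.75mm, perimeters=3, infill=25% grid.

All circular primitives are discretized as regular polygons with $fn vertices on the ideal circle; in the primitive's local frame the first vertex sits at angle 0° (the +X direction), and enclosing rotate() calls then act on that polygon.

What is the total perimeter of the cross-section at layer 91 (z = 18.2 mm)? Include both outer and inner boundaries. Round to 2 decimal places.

107.93 mm

At z = 18.2 mm: the cube is absent (z outside [0, 18]); the cylinder at (8.5, -3.5): section is a regular 8-gon, circumradius r=9.5 (perimeter = 2·8·9.500·sin(180°/8) = 58.17 mm); the 6.5×23 cube at (11, 11.5) contributes its full rectangle (perimeter 59.00 mm); Combining (union): the 2 present regions are separate (no shared area or edge), so areas and boundary lengths simply add and each stays a separate island — boundary = 117.17 mm; the r=11.5 cylinder at (13.5, 5.5) gives a regular 8-gon of circumradius 11.5 (constant along its height) (perimeter = 2·8·11.500·sin(180°/8) = 70.41 mm); Subtracting the remaining from the first: starting from the result so far, the r=11.5 cylinder at (13.5, 5.5) partially overlaps it — only the 145.78 mm² overlap (of its 374.06 mm²) is removed, clipping the outline — boundary = 107.93 mm. Overall, the cross-section has 2 separate islands. Total boundary length (outer) = 107.93 mm.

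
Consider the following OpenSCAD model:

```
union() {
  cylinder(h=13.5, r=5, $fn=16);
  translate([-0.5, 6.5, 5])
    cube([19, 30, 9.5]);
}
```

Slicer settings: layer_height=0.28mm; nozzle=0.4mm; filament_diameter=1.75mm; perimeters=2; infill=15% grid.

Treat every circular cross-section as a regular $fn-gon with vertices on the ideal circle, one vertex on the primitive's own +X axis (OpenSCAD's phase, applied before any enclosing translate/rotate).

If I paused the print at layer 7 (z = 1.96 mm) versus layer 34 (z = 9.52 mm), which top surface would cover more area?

Layer 7 (z = 1.96): the cylinder: section is a regular 16-gon, circumradius r=5 (area = (16/2)·5.000²·sin(360°/16) = 76.54 mm²); the cube at (-0.5, 6.5) does not reach this height (z outside [5, 14.5]); Combining (union): only the r=5 cylinder is present, so the union is just that shape — area = 76.54 mm². So its area = 76.54 mm². Layer 34 (z = 9.52): the r=5 cylinder contributes a regular 16-gon of circumradius 5 (area = (16/2)·5.000²·sin(360°/16) = 76.54 mm²); the cube at (-0.5, 6.5) (footprint 19×30) is included at this height (area 570.00 mm²); Merging all regions: the 2 present regions are separate (no shared area or edge), so areas and boundary lengths simply add and each stays a separate island — area = 646.54 mm². So its area = 646.54 mm². Layer 34 is larger (646.54 vs 76.54 mm²).

layer 34 (z = 9.52 mm)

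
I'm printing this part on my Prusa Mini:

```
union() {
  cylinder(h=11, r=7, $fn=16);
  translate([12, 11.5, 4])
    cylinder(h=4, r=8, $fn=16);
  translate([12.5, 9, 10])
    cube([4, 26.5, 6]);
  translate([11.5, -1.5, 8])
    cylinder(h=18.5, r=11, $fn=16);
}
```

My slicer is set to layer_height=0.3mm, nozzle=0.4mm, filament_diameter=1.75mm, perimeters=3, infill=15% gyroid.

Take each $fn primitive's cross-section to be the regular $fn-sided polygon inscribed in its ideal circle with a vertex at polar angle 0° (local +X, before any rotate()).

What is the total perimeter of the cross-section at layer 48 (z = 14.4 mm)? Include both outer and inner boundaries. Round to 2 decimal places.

126.31 mm

At z = 14.4 mm: the cylinder is absent (z outside [0, 11]); the cylinder at (12, 11.5) is absent (z outside [4, 8]); the cube at (12.5, 9) (footprint 4×26.5) is included at this height (perimeter 61.00 mm); the cylinder at (11.5, -1.5): section is a regular 16-gon, circumradius r=11 (perimeter = 2·16·11.000·sin(180°/16) = 68.67 mm); Combining (union): the regions partially overlap (shared area 0.23 mm²), so the edge portions inside another operand are dropped and the merged outline is re-measured after clipping — boundary = 126.31 mm. Overall, the cross-section is a single solid region. Total boundary length (outer) = 126.31 mm.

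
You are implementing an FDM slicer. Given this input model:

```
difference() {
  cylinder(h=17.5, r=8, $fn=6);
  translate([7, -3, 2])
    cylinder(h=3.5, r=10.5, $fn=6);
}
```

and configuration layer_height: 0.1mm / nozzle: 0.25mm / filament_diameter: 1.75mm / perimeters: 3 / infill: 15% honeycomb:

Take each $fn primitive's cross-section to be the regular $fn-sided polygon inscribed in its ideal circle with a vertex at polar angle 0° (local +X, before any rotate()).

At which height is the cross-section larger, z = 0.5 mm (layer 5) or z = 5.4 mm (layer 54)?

Layer 5 (z = 0.5): the r=8 cylinder contributes a regular 6-gon of circumradius 8 (area = (6/2)·8.000²·sin(360°/6) = 166.28 mm²); the cylinder at (7, -3) is absent (z outside [2, 5.5]); Subtracting the remaining from the first: none of the subtracted shapes is present at this height, so the r=8 cylinder is unchanged — area = 166.28 mm². So its area = 166.28 mm². Layer 54 (z = 5.4): the cylinder: section is a regular 6-gon, circumradius r=8 (area = (6/2)·8.000²·sin(360°/6) = 166.28 mm²); the r=10.5 cylinder at (7, -3) contributes a regular 6-gon of circumradius 10.5 (area = (6/2)·10.500²·sin(360°/6) = 286.44 mm²); Subtracting the remaining from the first: starting from the r=8 cylinder (166.28 mm²), the r=10.5 cylinder at (7, -3) partially overlaps it — only the 96.85 mm² overlap (of its 286.44 mm²) is removed, clipping the outline — area = 69.43 mm². So its area = 69.43 mm². Layer 5 is larger (166.28 vs 69.43 mm²).

layer 5 (z = 0.5 mm)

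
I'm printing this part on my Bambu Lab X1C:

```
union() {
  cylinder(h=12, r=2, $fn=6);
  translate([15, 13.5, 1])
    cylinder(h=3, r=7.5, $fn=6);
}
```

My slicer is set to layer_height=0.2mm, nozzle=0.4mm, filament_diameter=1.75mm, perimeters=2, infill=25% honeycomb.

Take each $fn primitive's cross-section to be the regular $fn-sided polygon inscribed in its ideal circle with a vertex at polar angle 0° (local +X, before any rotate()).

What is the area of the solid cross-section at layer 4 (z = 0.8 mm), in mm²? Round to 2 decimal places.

At z = 0.8 mm: the cylinder: section is a regular 6-gon, circumradius r=2 (area = (6/2)·2.000²·sin(360°/6) = 10.39 mm²); the cylinder at (15, 13.5) is not intersected at this z (z outside [1, 4]); Combining (union): only the r=2 cylinder is present, so the union is just that shape — area = 10.39 mm². Overall, the cross-section is a single solid region. Net area = 10.39 mm².

10.39 mm²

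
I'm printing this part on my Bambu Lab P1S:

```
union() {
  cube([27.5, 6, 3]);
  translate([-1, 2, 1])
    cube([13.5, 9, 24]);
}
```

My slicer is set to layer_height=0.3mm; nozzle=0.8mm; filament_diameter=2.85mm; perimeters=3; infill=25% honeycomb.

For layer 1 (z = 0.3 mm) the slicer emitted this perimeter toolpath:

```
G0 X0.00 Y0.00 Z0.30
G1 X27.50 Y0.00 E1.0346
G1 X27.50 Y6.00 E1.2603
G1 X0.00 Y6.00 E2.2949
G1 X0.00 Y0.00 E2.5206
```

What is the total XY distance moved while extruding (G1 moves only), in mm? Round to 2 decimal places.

Sum the Euclidean lengths of each G1 segment: total = 67.00 mm.

67.00 mm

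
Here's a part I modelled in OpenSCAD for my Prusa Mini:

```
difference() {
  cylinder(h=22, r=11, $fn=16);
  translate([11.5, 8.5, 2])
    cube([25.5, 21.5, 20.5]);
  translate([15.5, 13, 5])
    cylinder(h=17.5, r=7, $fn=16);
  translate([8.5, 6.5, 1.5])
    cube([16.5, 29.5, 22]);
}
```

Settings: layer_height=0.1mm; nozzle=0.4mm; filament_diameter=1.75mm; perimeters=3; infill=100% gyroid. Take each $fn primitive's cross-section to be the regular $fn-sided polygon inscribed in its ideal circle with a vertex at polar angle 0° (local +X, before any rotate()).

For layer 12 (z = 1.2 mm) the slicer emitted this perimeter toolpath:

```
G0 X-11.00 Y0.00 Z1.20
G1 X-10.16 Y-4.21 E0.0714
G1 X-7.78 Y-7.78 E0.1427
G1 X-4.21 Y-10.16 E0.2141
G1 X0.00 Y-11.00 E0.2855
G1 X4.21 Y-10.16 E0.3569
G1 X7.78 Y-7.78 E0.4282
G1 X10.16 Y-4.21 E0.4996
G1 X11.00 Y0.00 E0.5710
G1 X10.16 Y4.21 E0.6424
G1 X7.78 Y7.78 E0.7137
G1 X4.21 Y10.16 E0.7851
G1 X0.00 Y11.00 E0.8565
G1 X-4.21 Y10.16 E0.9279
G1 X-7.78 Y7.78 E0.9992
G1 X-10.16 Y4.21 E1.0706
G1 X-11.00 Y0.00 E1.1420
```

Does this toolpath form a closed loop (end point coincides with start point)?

Start point (G0): (-11.00, 0.00). End point (last G1): the path returns to the start — closed.

yes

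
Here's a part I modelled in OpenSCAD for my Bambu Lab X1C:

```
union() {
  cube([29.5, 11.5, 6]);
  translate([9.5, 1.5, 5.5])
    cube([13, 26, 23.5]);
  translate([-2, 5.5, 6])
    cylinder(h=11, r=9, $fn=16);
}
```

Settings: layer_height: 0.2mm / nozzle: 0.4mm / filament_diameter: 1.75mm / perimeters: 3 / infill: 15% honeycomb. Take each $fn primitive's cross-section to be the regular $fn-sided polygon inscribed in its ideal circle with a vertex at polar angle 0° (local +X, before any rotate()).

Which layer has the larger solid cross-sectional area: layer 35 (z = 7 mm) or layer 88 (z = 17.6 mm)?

layer 35 (z = 7 mm)

Layer 35 (z = 7): the cube does not reach this height (z outside [0, 6]); the cube at (9.5, 1.5) (footprint 13×26) is included at this height (area 338.00 mm²); the cylinder at (-2, 5.5): section is a regular 16-gon, circumradius r=9 (area = (16/2)·9.000²·sin(360°/16) = 247.98 mm²); Merging all regions: the 2 present regions are separate (no shared area or edge), so areas and boundary lengths simply add and each stays a separate island — area = 585.98 mm². So its area = 585.98 mm². Layer 88 (z = 17.6): the cube is not intersected at this z (z outside [0, 6]); the cube at (9.5, 1.5) (footprint 13×26) is included at this height (area 338.00 mm²); the cylinder at (-2, 5.5) is absent (z outside [6, 17]); Taking the union: only the 13×26 cube at (9.5, 1.5) is present, so the union is just that shape — area = 338.00 mm². So its area = 338.00 mm². Layer 35 is larger (585.98 vs 338.00 mm²).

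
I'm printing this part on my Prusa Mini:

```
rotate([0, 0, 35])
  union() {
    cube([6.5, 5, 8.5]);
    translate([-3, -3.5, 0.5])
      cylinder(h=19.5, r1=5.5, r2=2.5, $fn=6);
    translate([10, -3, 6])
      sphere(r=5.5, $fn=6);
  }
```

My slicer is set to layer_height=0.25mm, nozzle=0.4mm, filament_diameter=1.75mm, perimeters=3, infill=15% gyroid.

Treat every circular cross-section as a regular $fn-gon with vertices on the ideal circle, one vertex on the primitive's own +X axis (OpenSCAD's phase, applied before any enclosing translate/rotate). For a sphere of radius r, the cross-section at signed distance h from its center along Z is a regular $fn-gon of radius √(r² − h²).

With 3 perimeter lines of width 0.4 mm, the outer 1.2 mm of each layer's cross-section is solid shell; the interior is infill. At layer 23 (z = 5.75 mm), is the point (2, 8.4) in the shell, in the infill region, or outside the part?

outside

At z = 5.75 mm: the cube is present — its section is the full 6.5×5 rectangle; the cone at (-3, -3.5): at t=0.269 of its height the radius interpolates to r₁+(r₂−r₁)t = 4.692, giving a regular 6-gon of that circumradius; the r=5.5 sphere at (10, -3) slices to a regular 6-gon of circumradius 5.494 (√(r²−h²) with h=0.25 from center); Merging all regions: the regions partially overlap (shared area 0.06 mm²), so overlapping operands fuse into one piece — 2 connected regions; (whole slice rotated 35° about Z — lengths, areas and connectivity unchanged). Overall, the cross-section has 2 separate islands. Undo the 35° rotation: the query point maps to (6.456, 5.734) in the un-rotated model frame. The nearest boundary edge runs (0.00, 5.00)→(6.50, 5.00); distance from the point to it = 0.73 mm. The point is not inside any of the regions above, so it lies outside the cross-section (0.73 mm from the nearest boundary).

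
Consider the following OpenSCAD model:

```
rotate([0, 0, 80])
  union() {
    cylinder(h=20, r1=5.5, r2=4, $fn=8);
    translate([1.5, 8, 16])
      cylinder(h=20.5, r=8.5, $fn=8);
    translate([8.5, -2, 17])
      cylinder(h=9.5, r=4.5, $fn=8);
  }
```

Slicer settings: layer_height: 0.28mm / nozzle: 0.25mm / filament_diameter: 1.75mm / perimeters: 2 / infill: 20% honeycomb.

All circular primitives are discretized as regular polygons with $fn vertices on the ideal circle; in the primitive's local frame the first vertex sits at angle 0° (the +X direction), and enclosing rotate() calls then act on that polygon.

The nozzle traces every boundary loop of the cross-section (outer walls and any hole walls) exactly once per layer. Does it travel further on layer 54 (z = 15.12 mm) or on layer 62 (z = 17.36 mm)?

Layer 54 (z = 15.12): the cone (r1=5.5→r2=4) has section circumradius 4.366 here — a regular 8-gon (perimeter = 2·8·4.366·sin(180°/8) = 26.73 mm); the cylinder at (1.5, 8) is not intersected at this z (z outside [16, 36.5]); the cylinder at (8.5, -2) does not reach this height (z outside [17, 26.5]); Merging all regions: only the cone is present, so the union is just that shape — boundary = 26.73 mm; (whole slice rotated 80° about Z — lengths, areas and connectivity unchanged). So its perimeter = 26.73 mm. Layer 62 (z = 17.36): the cone contributes a regular 8-gon of circumradius 4.198 (interpolated between r1=5.5 and r2=4 at t=0.868) (perimeter = 2·8·4.198·sin(180°/8) = 25.70 mm); the r=8.5 cylinder at (1.5, 8) gives a regular 8-gon of circumradius 8.5 (constant along its height) (perimeter = 2·8·8.500·sin(180°/8) = 52.04 mm); the r=4.5 cylinder at (8.5, -2) contributes a regular 8-gon of circumradius 4.5 (perimeter = 2·8·4.500·sin(180°/8) = 27.55 mm); Combining (union): the regions partially overlap (shared area 21.79 mm²), so the edge portions inside another operand are dropped and the merged outline is re-measured after clipping — boundary = 81.48 mm; (rotated 80° about Z; rotation is an isometry so areas/perimeters/island counts are preserved). So its perimeter = 81.48 mm. Layer 62 is larger (81.48 vs 26.73 mm).

layer 62 (z = 17.36 mm)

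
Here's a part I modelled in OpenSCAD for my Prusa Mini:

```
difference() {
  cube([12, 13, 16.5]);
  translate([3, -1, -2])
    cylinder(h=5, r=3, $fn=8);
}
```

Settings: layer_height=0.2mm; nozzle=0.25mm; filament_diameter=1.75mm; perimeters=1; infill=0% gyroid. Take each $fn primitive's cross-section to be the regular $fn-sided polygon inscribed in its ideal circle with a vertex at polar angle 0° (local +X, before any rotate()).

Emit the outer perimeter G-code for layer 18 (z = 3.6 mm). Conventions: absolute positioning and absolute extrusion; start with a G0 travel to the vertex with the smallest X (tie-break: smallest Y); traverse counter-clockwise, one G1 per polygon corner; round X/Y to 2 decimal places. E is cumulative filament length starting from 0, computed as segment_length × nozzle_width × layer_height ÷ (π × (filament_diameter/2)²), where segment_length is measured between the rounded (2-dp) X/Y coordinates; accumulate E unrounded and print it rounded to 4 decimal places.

At z = 3.6 mm: the 12×13 cube contributes its full rectangle; the cylinder at (3, -1) is absent (z outside [-2, 3]); Subtracting the remaining from the first: none of the subtracted shapes is present at this height, so the 12×13 cube is unchanged — 1 connected region. The outline is a single polygon with 4 vertices. Extrusion per mm of travel: 0.25 × 0.2 / (π × 0.875²) = 0.020788. Accumulating E over each segment gives final E = 1.0394.

G0 X0.00 Y0.00 Z3.60
G1 X12.00 Y0.00 E0.2495
G1 X12.00 Y13.00 E0.5197
G1 X0.00 Y13.00 E0.7691
G1 X0.00 Y0.00 E1.0394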